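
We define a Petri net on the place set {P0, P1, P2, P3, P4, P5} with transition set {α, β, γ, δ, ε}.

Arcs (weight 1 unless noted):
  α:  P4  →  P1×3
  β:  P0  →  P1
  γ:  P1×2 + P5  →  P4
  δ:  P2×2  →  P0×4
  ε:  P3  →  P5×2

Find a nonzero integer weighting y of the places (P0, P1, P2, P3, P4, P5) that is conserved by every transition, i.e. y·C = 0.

y = (P0:1, P1:1, P2:2, P3:2, P4:3, P5:1)

Incidence matrix C (rows=places, cols=transitions):
        α    β    γ    δ    ε
   P0   0   -1    0    4    0
   P1   3    1   -2    0    0
   P2   0    0    0   -2    0
   P3   0    0    0    0   -1
   P4  -1    0    1    0    0
   P5   0    0   -1    0    2

Candidate y = [1, 1, 2, 2, 3, 1]; check y·C column-wise:
  col α: 1·0 + 1·3 + 2·0 + 2·0 + 3·-1 + 1·0 = 0
  col β: 1·-1 + 1·1 + 2·0 + 2·0 + 3·0 + 1·0 = 0
  col γ: 1·0 + 1·-2 + 2·0 + 2·0 + 3·1 + 1·-1 = 0
  col δ: 1·4 + 1·0 + 2·-2 + 2·0 + 3·0 + 1·0 = 0
  col ε: 1·0 + 1·0 + 2·0 + 2·-1 + 3·0 + 1·2 = 0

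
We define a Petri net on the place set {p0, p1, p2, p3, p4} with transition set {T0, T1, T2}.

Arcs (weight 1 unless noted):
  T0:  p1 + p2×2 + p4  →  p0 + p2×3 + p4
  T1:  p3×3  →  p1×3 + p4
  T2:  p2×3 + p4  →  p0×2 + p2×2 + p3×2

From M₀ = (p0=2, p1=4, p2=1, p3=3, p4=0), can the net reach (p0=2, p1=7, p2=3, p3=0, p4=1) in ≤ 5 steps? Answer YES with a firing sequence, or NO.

NO — not reachable within 5 firings

depth 0: 1 marking
depth 1: 2 markings reached so far
depth 2: 2 markings reached so far
(frontier empty at depth 2; search complete)
target is not among the 2 markings reachable within 5 steps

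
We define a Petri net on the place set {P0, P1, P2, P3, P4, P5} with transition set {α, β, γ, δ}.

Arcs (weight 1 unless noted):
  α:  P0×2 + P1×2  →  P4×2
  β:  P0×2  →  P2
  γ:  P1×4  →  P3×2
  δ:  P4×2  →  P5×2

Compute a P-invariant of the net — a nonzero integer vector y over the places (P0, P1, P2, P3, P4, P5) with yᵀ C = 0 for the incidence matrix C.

y = (P0:1, P1:-1, P2:2, P3:-2, P4:0, P5:0)

Incidence matrix C (rows=places, cols=transitions):
        α    β    γ    δ
   P0  -2   -2    0    0
   P1  -2    0   -4    0
   P2   0    1    0    0
   P3   0    0    2    0
   P4   2    0    0   -2
   P5   0    0    0    2

Candidate y = [1, -1, 2, -2, 0, 0]; check y·C column-wise:
  col α: 1·-2 + -1·-2 + 2·0 + -2·0 + 0·2 = 0
  col β: 1·-2 + -1·0 + 2·1 + -2·0 = 0
  col γ: 1·0 + -1·-4 + 2·0 + -2·2 = 0
  col δ: 1·0 + -1·0 + 2·0 + -2·0 + 0·-2 + 0·2 = 0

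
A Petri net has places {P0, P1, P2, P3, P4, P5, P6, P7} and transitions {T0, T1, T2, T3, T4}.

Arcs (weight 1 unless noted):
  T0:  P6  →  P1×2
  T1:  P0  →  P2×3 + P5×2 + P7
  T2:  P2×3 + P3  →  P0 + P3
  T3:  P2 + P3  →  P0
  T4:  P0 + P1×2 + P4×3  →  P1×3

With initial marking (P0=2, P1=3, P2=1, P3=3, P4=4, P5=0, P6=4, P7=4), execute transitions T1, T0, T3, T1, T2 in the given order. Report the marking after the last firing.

(P0=2, P1=5, P2=3, P3=2, P4=4, P5=4, P6=3, P7=6)

step 1: fire T1:  (P0=2, P1=3, P2=1, P3=3, P4=4, P5=0, P6=4, P7=4) → (P0=1, P1=3, P2=4, P3=3, P4=4, P5=2, P6=4, P7=5)
step 2: fire T0:  (P0=1, P1=3, P2=4, P3=3, P4=4, P5=2, P6=4, P7=5) → (P0=1, P1=5, P2=4, P3=3, P4=4, P5=2, P6=3, P7=5)
step 3: fire T3:  (P0=1, P1=5, P2=4, P3=3, P4=4, P5=2, P6=3, P7=5) → (P0=2, P1=5, P2=3, P3=2, P4=4, P5=2, P6=3, P7=5)
step 4: fire T1:  (P0=2, P1=5, P2=3, P3=2, P4=4, P5=2, P6=3, P7=5) → (P0=1, P1=5, P2=6, P3=2, P4=4, P5=4, P6=3, P7=6)
step 5: fire T2:  (P0=1, P1=5, P2=6, P3=2, P4=4, P5=4, P6=3, P7=6) → (P0=2, P1=5, P2=3, P3=2, P4=4, P5=4, P6=3, P7=6)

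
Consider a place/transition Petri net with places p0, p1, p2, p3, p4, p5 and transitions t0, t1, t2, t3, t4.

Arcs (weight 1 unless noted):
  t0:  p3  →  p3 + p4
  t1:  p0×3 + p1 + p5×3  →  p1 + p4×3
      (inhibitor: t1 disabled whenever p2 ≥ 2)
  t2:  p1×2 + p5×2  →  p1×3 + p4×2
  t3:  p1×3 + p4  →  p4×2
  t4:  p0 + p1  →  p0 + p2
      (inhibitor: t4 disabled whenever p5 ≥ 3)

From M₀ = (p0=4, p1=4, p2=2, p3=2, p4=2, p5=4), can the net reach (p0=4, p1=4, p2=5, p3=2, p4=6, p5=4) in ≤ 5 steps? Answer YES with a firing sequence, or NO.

depth 0: 1 marking
depth 1: 4 markings reached so far
depth 2: 10 markings reached so far
depth 3: 20 markings reached so far
depth 4: 35 markings reached so far
depth 5: 53 markings reached so far
target is not among the 53 markings reachable within 5 steps

NO — not reachable within 5 firings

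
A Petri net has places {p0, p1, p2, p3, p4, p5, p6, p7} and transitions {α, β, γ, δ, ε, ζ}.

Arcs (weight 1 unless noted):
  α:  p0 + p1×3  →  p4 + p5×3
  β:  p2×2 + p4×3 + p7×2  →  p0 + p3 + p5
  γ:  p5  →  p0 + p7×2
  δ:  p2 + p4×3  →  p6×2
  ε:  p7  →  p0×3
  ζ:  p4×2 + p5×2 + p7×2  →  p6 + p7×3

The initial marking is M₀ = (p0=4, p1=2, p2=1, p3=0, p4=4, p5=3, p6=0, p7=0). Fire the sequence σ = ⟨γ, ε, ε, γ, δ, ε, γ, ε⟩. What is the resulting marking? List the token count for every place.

(p0=19, p1=2, p2=0, p3=0, p4=1, p5=0, p6=2, p7=2)

step 1: fire γ:  (p0=4, p1=2, p2=1, p3=0, p4=4, p5=3, p6=0, p7=0) → (p0=5, p1=2, p2=1, p3=0, p4=4, p5=2, p6=0, p7=2)
step 2: fire ε:  (p0=5, p1=2, p2=1, p3=0, p4=4, p5=2, p6=0, p7=2) → (p0=8, p1=2, p2=1, p3=0, p4=4, p5=2, p6=0, p7=1)
step 3: fire ε:  (p0=8, p1=2, p2=1, p3=0, p4=4, p5=2, p6=0, p7=1) → (p0=11, p1=2, p2=1, p3=0, p4=4, p5=2, p6=0, p7=0)
step 4: fire γ:  (p0=11, p1=2, p2=1, p3=0, p4=4, p5=2, p6=0, p7=0) → (p0=12, p1=2, p2=1, p3=0, p4=4, p5=1, p6=0, p7=2)
step 5: fire δ:  (p0=12, p1=2, p2=1, p3=0, p4=4, p5=1, p6=0, p7=2) → (p0=12, p1=2, p2=0, p3=0, p4=1, p5=1, p6=2, p7=2)
step 6: fire ε:  (p0=12, p1=2, p2=0, p3=0, p4=1, p5=1, p6=2, p7=2) → (p0=15, p1=2, p2=0, p3=0, p4=1, p5=1, p6=2, p7=1)
step 7: fire γ:  (p0=15, p1=2, p2=0, p3=0, p4=1, p5=1, p6=2, p7=1) → (p0=16, p1=2, p2=0, p3=0, p4=1, p5=0, p6=2, p7=3)
step 8: fire ε:  (p0=16, p1=2, p2=0, p3=0, p4=1, p5=0, p6=2, p7=3) → (p0=19, p1=2, p2=0, p3=0, p4=1, p5=0, p6=2, p7=2)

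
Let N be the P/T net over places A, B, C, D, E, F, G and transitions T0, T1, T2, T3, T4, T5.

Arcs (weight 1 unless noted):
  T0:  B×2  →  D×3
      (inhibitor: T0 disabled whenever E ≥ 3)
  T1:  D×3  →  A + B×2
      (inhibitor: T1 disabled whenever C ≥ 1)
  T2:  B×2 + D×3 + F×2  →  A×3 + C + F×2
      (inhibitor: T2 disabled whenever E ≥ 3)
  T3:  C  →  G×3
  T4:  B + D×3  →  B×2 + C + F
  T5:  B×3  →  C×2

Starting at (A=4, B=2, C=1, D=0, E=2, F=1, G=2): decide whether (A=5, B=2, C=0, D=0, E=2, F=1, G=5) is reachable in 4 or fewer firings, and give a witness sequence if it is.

step 1: fire T0:  (A=4, B=2, C=1, D=0, E=2, F=1, G=2) → (A=4, B=0, C=1, D=3, E=2, F=1, G=2)
step 2: fire T3:  (A=4, B=0, C=1, D=3, E=2, F=1, G=2) → (A=4, B=0, C=0, D=3, E=2, F=1, G=5)
step 3: fire T1:  (A=4, B=0, C=0, D=3, E=2, F=1, G=5) → (A=5, B=2, C=0, D=0, E=2, F=1, G=5)

YES — reachable via ⟨T0, T3, T1⟩ (3 firings)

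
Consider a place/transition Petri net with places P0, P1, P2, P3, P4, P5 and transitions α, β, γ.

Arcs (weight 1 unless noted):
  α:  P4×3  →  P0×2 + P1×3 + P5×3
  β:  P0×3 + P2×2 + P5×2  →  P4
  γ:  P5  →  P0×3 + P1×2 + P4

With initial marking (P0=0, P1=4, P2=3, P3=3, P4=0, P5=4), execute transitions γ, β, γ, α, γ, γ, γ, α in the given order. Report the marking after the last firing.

(P0=16, P1=20, P2=1, P3=3, P4=0, P5=3)

step 1: fire γ:  (P0=0, P1=4, P2=3, P3=3, P4=0, P5=4) → (P0=3, P1=6, P2=3, P3=3, P4=1, P5=3)
step 2: fire β:  (P0=3, P1=6, P2=3, P3=3, P4=1, P5=3) → (P0=0, P1=6, P2=1, P3=3, P4=2, P5=1)
step 3: fire γ:  (P0=0, P1=6, P2=1, P3=3, P4=2, P5=1) → (P0=3, P1=8, P2=1, P3=3, P4=3, P5=0)
step 4: fire α:  (P0=3, P1=8, P2=1, P3=3, P4=3, P5=0) → (P0=5, P1=11, P2=1, P3=3, P4=0, P5=3)
step 5: fire γ:  (P0=5, P1=11, P2=1, P3=3, P4=0, P5=3) → (P0=8, P1=13, P2=1, P3=3, P4=1, P5=2)
step 6: fire γ:  (P0=8, P1=13, P2=1, P3=3, P4=1, P5=2) → (P0=11, P1=15, P2=1, P3=3, P4=2, P5=1)
step 7: fire γ:  (P0=11, P1=15, P2=1, P3=3, P4=2, P5=1) → (P0=14, P1=17, P2=1, P3=3, P4=3, P5=0)
step 8: fire α:  (P0=14, P1=17, P2=1, P3=3, P4=3, P5=0) → (P0=16, P1=20, P2=1, P3=3, P4=0, P5=3)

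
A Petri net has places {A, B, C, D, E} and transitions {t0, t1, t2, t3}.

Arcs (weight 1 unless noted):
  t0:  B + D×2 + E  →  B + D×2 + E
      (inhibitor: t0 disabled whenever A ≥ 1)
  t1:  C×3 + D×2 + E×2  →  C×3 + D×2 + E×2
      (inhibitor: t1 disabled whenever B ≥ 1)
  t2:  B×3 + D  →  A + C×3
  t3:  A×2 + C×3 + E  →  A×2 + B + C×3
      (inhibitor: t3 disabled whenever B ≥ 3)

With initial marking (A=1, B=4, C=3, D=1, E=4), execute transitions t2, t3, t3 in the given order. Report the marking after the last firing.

(A=2, B=3, C=6, D=0, E=2)

step 1: fire t2:  (A=1, B=4, C=3, D=1, E=4) → (A=2, B=1, C=6, D=0, E=4)
step 2: fire t3:  (A=2, B=1, C=6, D=0, E=4) → (A=2, B=2, C=6, D=0, E=3)
step 3: fire t3:  (A=2, B=2, C=6, D=0, E=3) → (A=2, B=3, C=6, D=0, E=2)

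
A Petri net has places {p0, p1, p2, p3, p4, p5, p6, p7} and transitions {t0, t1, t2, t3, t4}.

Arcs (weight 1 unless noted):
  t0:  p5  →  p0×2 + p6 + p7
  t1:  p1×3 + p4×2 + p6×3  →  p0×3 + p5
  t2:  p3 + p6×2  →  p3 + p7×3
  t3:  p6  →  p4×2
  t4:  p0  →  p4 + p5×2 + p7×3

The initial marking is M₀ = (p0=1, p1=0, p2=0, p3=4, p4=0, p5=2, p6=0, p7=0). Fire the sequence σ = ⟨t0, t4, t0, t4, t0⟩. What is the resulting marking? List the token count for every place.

step 1: fire t0:  (p0=1, p1=0, p2=0, p3=4, p4=0, p5=2, p6=0, p7=0) → (p0=3, p1=0, p2=0, p3=4, p4=0, p5=1, p6=1, p7=1)
step 2: fire t4:  (p0=3, p1=0, p2=0, p3=4, p4=0, p5=1, p6=1, p7=1) → (p0=2, p1=0, p2=0, p3=4, p4=1, p5=3, p6=1, p7=4)
step 3: fire t0:  (p0=2, p1=0, p2=0, p3=4, p4=1, p5=3, p6=1, p7=4) → (p0=4, p1=0, p2=0, p3=4, p4=1, p5=2, p6=2, p7=5)
step 4: fire t4:  (p0=4, p1=0, p2=0, p3=4, p4=1, p5=2, p6=2, p7=5) → (p0=3, p1=0, p2=0, p3=4, p4=2, p5=4, p6=2, p7=8)
step 5: fire t0:  (p0=3, p1=0, p2=0, p3=4, p4=2, p5=4, p6=2, p7=8) → (p0=5, p1=0, p2=0, p3=4, p4=2, p5=3, p6=3, p7=9)

(p0=5, p1=0, p2=0, p3=4, p4=2, p5=3, p6=3, p7=9)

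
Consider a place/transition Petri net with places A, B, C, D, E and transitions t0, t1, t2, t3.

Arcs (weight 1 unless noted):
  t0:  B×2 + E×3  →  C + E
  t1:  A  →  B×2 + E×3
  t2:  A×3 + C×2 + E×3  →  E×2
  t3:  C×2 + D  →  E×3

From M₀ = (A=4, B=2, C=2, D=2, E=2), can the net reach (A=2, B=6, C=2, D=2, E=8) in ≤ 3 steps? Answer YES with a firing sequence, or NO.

step 1: fire t1:  (A=4, B=2, C=2, D=2, E=2) → (A=3, B=4, C=2, D=2, E=5)
step 2: fire t1:  (A=3, B=4, C=2, D=2, E=5) → (A=2, B=6, C=2, D=2, E=8)

YES — reachable via ⟨t1, t1⟩ (2 firings)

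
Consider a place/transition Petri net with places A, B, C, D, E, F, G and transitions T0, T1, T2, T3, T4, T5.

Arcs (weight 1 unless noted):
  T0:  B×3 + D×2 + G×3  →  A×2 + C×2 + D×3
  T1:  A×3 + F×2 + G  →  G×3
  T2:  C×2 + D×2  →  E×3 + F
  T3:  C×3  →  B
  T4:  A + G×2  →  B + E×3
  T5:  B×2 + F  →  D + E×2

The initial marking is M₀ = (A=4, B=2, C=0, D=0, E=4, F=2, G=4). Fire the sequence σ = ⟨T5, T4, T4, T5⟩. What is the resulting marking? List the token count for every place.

step 1: fire T5:  (A=4, B=2, C=0, D=0, E=4, F=2, G=4) → (A=4, B=0, C=0, D=1, E=6, F=1, G=4)
step 2: fire T4:  (A=4, B=0, C=0, D=1, E=6, F=1, G=4) → (A=3, B=1, C=0, D=1, E=9, F=1, G=2)
step 3: fire T4:  (A=3, B=1, C=0, D=1, E=9, F=1, G=2) → (A=2, B=2, C=0, D=1, E=12, F=1, G=0)
step 4: fire T5:  (A=2, B=2, C=0, D=1, E=12, F=1, G=0) → (A=2, B=0, C=0, D=2, E=14, F=0, G=0)

(A=2, B=0, C=0, D=2, E=14, F=0, G=0)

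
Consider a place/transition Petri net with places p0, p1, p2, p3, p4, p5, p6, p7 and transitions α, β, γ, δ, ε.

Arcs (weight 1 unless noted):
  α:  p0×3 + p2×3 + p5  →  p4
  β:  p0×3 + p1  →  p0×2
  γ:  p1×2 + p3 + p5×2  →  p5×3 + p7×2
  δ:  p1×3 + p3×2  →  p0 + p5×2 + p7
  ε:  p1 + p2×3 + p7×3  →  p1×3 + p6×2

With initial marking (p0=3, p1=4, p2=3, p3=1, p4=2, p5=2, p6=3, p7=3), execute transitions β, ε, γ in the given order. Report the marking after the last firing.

(p0=2, p1=3, p2=0, p3=0, p4=2, p5=3, p6=5, p7=2)

step 1: fire β:  (p0=3, p1=4, p2=3, p3=1, p4=2, p5=2, p6=3, p7=3) → (p0=2, p1=3, p2=3, p3=1, p4=2, p5=2, p6=3, p7=3)
step 2: fire ε:  (p0=2, p1=3, p2=3, p3=1, p4=2, p5=2, p6=3, p7=3) → (p0=2, p1=5, p2=0, p3=1, p4=2, p5=2, p6=5, p7=0)
step 3: fire γ:  (p0=2, p1=5, p2=0, p3=1, p4=2, p5=2, p6=5, p7=0) → (p0=2, p1=3, p2=0, p3=0, p4=2, p5=3, p6=5, p7=2)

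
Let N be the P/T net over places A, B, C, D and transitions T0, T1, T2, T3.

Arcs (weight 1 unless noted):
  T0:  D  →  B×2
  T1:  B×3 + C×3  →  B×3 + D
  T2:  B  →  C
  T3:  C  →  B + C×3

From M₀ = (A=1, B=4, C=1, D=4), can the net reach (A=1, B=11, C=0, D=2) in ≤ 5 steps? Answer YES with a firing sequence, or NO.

step 1: fire T0:  (A=1, B=4, C=1, D=4) → (A=1, B=6, C=1, D=3)
step 2: fire T0:  (A=1, B=6, C=1, D=3) → (A=1, B=8, C=1, D=2)
step 3: fire T0:  (A=1, B=8, C=1, D=2) → (A=1, B=10, C=1, D=1)
step 4: fire T3:  (A=1, B=10, C=1, D=1) → (A=1, B=11, C=3, D=1)
step 5: fire T1:  (A=1, B=11, C=3, D=1) → (A=1, B=11, C=0, D=2)

YES — reachable via ⟨T0, T0, T0, T3, T1⟩ (5 firings)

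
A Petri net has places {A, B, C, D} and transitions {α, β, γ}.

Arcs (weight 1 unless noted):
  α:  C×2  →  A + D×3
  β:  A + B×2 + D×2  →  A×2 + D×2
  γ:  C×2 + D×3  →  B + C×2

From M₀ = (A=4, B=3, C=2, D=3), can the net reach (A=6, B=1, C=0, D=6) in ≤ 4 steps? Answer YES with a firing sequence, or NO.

step 1: fire α:  (A=4, B=3, C=2, D=3) → (A=5, B=3, C=0, D=6)
step 2: fire β:  (A=5, B=3, C=0, D=6) → (A=6, B=1, C=0, D=6)

YES — reachable via ⟨α, β⟩ (2 firings)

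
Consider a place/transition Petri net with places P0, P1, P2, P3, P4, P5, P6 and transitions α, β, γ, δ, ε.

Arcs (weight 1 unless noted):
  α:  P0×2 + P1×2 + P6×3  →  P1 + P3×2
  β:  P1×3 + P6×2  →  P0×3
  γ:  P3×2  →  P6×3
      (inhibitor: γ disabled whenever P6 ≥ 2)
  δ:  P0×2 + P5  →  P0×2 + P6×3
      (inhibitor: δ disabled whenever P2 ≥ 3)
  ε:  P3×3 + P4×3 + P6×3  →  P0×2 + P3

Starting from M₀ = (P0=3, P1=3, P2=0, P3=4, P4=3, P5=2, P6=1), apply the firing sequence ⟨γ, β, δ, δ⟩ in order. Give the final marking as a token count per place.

step 1: fire γ:  (P0=3, P1=3, P2=0, P3=4, P4=3, P5=2, P6=1) → (P0=3, P1=3, P2=0, P3=2, P4=3, P5=2, P6=4)
step 2: fire β:  (P0=3, P1=3, P2=0, P3=2, P4=3, P5=2, P6=4) → (P0=6, P1=0, P2=0, P3=2, P4=3, P5=2, P6=2)
step 3: fire δ:  (P0=6, P1=0, P2=0, P3=2, P4=3, P5=2, P6=2) → (P0=6, P1=0, P2=0, P3=2, P4=3, P5=1, P6=5)
step 4: fire δ:  (P0=6, P1=0, P2=0, P3=2, P4=3, P5=1, P6=5) → (P0=6, P1=0, P2=0, P3=2, P4=3, P5=0, P6=8)

(P0=6, P1=0, P2=0, P3=2, P4=3, P5=0, P6=8)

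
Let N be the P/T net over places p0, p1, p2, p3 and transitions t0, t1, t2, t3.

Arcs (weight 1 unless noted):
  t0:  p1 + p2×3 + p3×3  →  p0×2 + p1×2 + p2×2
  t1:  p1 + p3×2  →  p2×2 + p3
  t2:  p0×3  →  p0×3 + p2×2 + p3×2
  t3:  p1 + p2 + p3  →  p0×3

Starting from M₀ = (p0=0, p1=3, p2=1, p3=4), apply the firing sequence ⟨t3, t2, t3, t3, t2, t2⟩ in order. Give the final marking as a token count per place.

step 1: fire t3:  (p0=0, p1=3, p2=1, p3=4) → (p0=3, p1=2, p2=0, p3=3)
step 2: fire t2:  (p0=3, p1=2, p2=0, p3=3) → (p0=3, p1=2, p2=2, p3=5)
step 3: fire t3:  (p0=3, p1=2, p2=2, p3=5) → (p0=6, p1=1, p2=1, p3=4)
step 4: fire t3:  (p0=6, p1=1, p2=1, p3=4) → (p0=9, p1=0, p2=0, p3=3)
step 5: fire t2:  (p0=9, p1=0, p2=0, p3=3) → (p0=9, p1=0, p2=2, p3=5)
step 6: fire t2:  (p0=9, p1=0, p2=2, p3=5) → (p0=9, p1=0, p2=4, p3=7)

(p0=9, p1=0, p2=4, p3=7)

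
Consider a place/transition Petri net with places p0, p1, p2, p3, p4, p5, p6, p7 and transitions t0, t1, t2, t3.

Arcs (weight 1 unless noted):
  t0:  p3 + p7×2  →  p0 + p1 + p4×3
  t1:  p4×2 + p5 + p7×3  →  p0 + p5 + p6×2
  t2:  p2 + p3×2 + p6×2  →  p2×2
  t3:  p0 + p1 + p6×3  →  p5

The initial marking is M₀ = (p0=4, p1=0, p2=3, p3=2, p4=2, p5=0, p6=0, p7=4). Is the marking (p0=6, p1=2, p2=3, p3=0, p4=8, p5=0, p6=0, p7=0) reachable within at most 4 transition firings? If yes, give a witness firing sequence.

step 1: fire t0:  (p0=4, p1=0, p2=3, p3=2, p4=2, p5=0, p6=0, p7=4) → (p0=5, p1=1, p2=3, p3=1, p4=5, p5=0, p6=0, p7=2)
step 2: fire t0:  (p0=5, p1=1, p2=3, p3=1, p4=5, p5=0, p6=0, p7=2) → (p0=6, p1=2, p2=3, p3=0, p4=8, p5=0, p6=0, p7=0)

YES — reachable via ⟨t0, t0⟩ (2 firings)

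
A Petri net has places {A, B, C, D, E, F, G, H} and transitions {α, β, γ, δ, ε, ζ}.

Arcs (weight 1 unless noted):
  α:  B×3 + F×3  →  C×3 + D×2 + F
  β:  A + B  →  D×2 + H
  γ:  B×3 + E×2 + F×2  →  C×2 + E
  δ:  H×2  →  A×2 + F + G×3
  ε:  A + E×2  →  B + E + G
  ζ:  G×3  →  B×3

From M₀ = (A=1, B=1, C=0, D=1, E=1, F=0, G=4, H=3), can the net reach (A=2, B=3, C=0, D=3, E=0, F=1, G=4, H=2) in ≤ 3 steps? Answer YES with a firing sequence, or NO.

depth 0: 1 marking
depth 1: 4 markings reached so far
depth 2: 7 markings reached so far
depth 3: 10 markings reached so far
target is not among the 10 markings reachable within 3 steps

NO — not reachable within 3 firings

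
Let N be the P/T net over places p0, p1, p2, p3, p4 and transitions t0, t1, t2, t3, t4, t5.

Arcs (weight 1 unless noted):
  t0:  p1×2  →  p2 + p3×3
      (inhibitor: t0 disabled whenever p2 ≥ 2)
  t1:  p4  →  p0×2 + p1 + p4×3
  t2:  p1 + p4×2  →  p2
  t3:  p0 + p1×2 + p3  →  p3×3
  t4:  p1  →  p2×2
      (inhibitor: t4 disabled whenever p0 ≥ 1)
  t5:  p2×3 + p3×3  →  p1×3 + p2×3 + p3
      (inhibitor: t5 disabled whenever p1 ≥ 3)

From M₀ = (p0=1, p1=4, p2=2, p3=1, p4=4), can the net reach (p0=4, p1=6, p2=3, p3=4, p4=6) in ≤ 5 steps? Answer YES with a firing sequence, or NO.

depth 0: 1 marking
depth 1: 4 markings reached so far
depth 2: 10 markings reached so far
depth 3: 22 markings reached so far
depth 4: 40 markings reached so far
depth 5: 67 markings reached so far
target is not among the 67 markings reachable within 5 steps

NO — not reachable within 5 firings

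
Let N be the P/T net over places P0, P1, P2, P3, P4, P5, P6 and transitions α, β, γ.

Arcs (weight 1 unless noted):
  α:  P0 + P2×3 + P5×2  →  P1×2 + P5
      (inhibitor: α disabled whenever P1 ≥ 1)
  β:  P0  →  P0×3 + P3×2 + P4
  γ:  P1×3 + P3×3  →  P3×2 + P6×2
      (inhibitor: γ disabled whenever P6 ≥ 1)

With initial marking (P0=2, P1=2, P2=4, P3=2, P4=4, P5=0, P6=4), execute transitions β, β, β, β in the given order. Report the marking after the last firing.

step 1: fire β:  (P0=2, P1=2, P2=4, P3=2, P4=4, P5=0, P6=4) → (P0=4, P1=2, P2=4, P3=4, P4=5, P5=0, P6=4)
step 2: fire β:  (P0=4, P1=2, P2=4, P3=4, P4=5, P5=0, P6=4) → (P0=6, P1=2, P2=4, P3=6, P4=6, P5=0, P6=4)
step 3: fire β:  (P0=6, P1=2, P2=4, P3=6, P4=6, P5=0, P6=4) → (P0=8, P1=2, P2=4, P3=8, P4=7, P5=0, P6=4)
step 4: fire β:  (P0=8, P1=2, P2=4, P3=8, P4=7, P5=0, P6=4) → (P0=10, P1=2, P2=4, P3=10, P4=8, P5=0, P6=4)

(P0=10, P1=2, P2=4, P3=10, P4=8, P5=0, P6=4)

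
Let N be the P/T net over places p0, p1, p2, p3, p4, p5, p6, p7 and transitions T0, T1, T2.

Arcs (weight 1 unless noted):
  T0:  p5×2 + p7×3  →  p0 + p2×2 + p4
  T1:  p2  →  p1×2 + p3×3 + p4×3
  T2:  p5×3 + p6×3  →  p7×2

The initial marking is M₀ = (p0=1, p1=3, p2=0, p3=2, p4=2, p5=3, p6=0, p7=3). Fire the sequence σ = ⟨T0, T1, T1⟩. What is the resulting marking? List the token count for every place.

step 1: fire T0:  (p0=1, p1=3, p2=0, p3=2, p4=2, p5=3, p6=0, p7=3) → (p0=2, p1=3, p2=2, p3=2, p4=3, p5=1, p6=0, p7=0)
step 2: fire T1:  (p0=2, p1=3, p2=2, p3=2, p4=3, p5=1, p6=0, p7=0) → (p0=2, p1=5, p2=1, p3=5, p4=6, p5=1, p6=0, p7=0)
step 3: fire T1:  (p0=2, p1=5, p2=1, p3=5, p4=6, p5=1, p6=0, p7=0) → (p0=2, p1=7, p2=0, p3=8, p4=9, p5=1, p6=0, p7=0)

(p0=2, p1=7, p2=0, p3=8, p4=9, p5=1, p6=0, p7=0)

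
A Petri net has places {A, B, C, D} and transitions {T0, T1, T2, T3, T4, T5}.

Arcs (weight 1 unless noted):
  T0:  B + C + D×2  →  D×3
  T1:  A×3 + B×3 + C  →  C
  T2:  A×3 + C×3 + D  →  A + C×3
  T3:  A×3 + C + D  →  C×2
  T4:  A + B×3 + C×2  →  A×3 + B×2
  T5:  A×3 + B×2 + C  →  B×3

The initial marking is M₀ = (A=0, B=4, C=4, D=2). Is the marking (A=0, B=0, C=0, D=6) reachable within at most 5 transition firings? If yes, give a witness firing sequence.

step 1: fire T0:  (A=0, B=4, C=4, D=2) → (A=0, B=3, C=3, D=3)
step 2: fire T0:  (A=0, B=3, C=3, D=3) → (A=0, B=2, C=2, D=4)
step 3: fire T0:  (A=0, B=2, C=2, D=4) → (A=0, B=1, C=1, D=5)
step 4: fire T0:  (A=0, B=1, C=1, D=5) → (A=0, B=0, C=0, D=6)

YES — reachable via ⟨T0, T0, T0, T0⟩ (4 firings)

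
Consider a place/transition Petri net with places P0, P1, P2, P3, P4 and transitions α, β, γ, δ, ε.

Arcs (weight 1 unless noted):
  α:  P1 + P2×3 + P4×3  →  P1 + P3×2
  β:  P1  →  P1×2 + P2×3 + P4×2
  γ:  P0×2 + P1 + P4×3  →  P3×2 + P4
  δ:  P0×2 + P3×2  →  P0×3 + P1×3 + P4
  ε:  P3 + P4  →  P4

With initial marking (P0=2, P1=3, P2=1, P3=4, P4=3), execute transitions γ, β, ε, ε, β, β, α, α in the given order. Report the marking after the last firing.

step 1: fire γ:  (P0=2, P1=3, P2=1, P3=4, P4=3) → (P0=0, P1=2, P2=1, P3=6, P4=1)
step 2: fire β:  (P0=0, P1=2, P2=1, P3=6, P4=1) → (P0=0, P1=3, P2=4, P3=6, P4=3)
step 3: fire ε:  (P0=0, P1=3, P2=4, P3=6, P4=3) → (P0=0, P1=3, P2=4, P3=5, P4=3)
step 4: fire ε:  (P0=0, P1=3, P2=4, P3=5, P4=3) → (P0=0, P1=3, P2=4, P3=4, P4=3)
step 5: fire β:  (P0=0, P1=3, P2=4, P3=4, P4=3) → (P0=0, P1=4, P2=7, P3=4, P4=5)
step 6: fire β:  (P0=0, P1=4, P2=7, P3=4, P4=5) → (P0=0, P1=5, P2=10, P3=4, P4=7)
step 7: fire α:  (P0=0, P1=5, P2=10, P3=4, P4=7) → (P0=0, P1=5, P2=7, P3=6, P4=4)
step 8: fire α:  (P0=0, P1=5, P2=7, P3=6, P4=4) → (P0=0, P1=5, P2=4, P3=8, P4=1)

(P0=0, P1=5, P2=4, P3=8, P4=1)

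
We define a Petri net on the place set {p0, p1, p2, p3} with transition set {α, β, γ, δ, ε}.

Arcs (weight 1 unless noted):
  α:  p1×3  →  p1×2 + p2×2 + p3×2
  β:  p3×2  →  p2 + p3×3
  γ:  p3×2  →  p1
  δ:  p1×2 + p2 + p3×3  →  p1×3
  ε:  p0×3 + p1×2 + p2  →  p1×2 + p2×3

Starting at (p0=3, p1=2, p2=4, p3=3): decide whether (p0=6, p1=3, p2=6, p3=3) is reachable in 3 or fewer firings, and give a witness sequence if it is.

depth 0: 1 marking
depth 1: 5 markings reached so far
depth 2: 12 markings reached so far
depth 3: 22 markings reached so far
target is not among the 22 markings reachable within 3 steps

NO — not reachable within 3 firings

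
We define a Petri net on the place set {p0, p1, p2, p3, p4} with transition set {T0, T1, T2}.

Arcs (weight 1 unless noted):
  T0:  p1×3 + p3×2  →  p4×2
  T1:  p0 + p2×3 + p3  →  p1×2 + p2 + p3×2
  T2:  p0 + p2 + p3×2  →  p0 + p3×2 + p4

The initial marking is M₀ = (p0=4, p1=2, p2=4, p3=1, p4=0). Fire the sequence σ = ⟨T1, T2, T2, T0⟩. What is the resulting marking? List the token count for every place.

(p0=3, p1=1, p2=0, p3=0, p4=4)

step 1: fire T1:  (p0=4, p1=2, p2=4, p3=1, p4=0) → (p0=3, p1=4, p2=2, p3=2, p4=0)
step 2: fire T2:  (p0=3, p1=4, p2=2, p3=2, p4=0) → (p0=3, p1=4, p2=1, p3=2, p4=1)
step 3: fire T2:  (p0=3, p1=4, p2=1, p3=2, p4=1) → (p0=3, p1=4, p2=0, p3=2, p4=2)
step 4: fire T0:  (p0=3, p1=4, p2=0, p3=2, p4=2) → (p0=3, p1=1, p2=0, p3=0, p4=4)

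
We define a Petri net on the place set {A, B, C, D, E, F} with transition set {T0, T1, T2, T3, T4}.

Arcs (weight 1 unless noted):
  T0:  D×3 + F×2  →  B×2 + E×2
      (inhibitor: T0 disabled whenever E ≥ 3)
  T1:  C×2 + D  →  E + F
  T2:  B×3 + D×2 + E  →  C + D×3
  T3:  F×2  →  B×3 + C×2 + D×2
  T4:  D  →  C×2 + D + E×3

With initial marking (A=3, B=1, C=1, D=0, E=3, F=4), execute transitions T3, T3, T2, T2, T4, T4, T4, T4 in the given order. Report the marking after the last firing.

step 1: fire T3:  (A=3, B=1, C=1, D=0, E=3, F=4) → (A=3, B=4, C=3, D=2, E=3, F=2)
step 2: fire T3:  (A=3, B=4, C=3, D=2, E=3, F=2) → (A=3, B=7, C=5, D=4, E=3, F=0)
step 3: fire T2:  (A=3, B=7, C=5, D=4, E=3, F=0) → (A=3, B=4, C=6, D=5, E=2, F=0)
step 4: fire T2:  (A=3, B=4, C=6, D=5, E=2, F=0) → (A=3, B=1, C=7, D=6, E=1, F=0)
step 5: fire T4:  (A=3, B=1, C=7, D=6, E=1, F=0) → (A=3, B=1, C=9, D=6, E=4, F=0)
step 6: fire T4:  (A=3, B=1, C=9, D=6, E=4, F=0) → (A=3, B=1, C=11, D=6, E=7, F=0)
step 7: fire T4:  (A=3, B=1, C=11, D=6, E=7, F=0) → (A=3, B=1, C=13, D=6, E=10, F=0)
step 8: fire T4:  (A=3, B=1, C=13, D=6, E=10, F=0) → (A=3, B=1, C=15, D=6, E=13, F=0)

(A=3, B=1, C=15, D=6, E=13, F=0)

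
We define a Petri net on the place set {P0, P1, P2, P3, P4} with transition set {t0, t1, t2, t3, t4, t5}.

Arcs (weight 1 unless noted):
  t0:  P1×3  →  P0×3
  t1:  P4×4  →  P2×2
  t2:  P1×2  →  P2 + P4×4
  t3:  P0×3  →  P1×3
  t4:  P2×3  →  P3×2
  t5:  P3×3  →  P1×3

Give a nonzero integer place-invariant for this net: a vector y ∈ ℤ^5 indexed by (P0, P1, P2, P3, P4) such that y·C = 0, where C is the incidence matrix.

y = (P0:3, P1:3, P2:2, P3:3, P4:1)

Incidence matrix C (rows=places, cols=transitions):
       t0   t1   t2   t3   t4   t5
   P0   3    0    0   -3    0    0
   P1  -3    0   -2    3    0    3
   P2   0    2    1    0   -3    0
   P3   0    0    0    0    2   -3
   P4   0   -4    4    0    0    0

Candidate y = [3, 3, 2, 3, 1]; check y·C column-wise:
  col t0: 3·3 + 3·-3 + 2·0 + 3·0 + 1·0 = 0
  col t1: 3·0 + 3·0 + 2·2 + 3·0 + 1·-4 = 0
  col t2: 3·0 + 3·-2 + 2·1 + 3·0 + 1·4 = 0
  col t3: 3·-3 + 3·3 + 2·0 + 3·0 + 1·0 = 0
  col t4: 3·0 + 3·0 + 2·-3 + 3·2 + 1·0 = 0
  col t5: 3·0 + 3·3 + 2·0 + 3·-3 + 1·0 = 0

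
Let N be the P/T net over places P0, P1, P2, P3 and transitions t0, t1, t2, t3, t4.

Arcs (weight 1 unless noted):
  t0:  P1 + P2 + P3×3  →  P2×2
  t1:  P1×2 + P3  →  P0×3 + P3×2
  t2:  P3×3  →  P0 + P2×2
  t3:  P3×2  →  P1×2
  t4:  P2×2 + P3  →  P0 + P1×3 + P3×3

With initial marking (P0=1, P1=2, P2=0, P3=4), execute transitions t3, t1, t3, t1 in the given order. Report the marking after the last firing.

(P0=7, P1=2, P2=0, P3=2)

step 1: fire t3:  (P0=1, P1=2, P2=0, P3=4) → (P0=1, P1=4, P2=0, P3=2)
step 2: fire t1:  (P0=1, P1=4, P2=0, P3=2) → (P0=4, P1=2, P2=0, P3=3)
step 3: fire t3:  (P0=4, P1=2, P2=0, P3=3) → (P0=4, P1=4, P2=0, P3=1)
step 4: fire t1:  (P0=4, P1=4, P2=0, P3=1) → (P0=7, P1=2, P2=0, P3=2)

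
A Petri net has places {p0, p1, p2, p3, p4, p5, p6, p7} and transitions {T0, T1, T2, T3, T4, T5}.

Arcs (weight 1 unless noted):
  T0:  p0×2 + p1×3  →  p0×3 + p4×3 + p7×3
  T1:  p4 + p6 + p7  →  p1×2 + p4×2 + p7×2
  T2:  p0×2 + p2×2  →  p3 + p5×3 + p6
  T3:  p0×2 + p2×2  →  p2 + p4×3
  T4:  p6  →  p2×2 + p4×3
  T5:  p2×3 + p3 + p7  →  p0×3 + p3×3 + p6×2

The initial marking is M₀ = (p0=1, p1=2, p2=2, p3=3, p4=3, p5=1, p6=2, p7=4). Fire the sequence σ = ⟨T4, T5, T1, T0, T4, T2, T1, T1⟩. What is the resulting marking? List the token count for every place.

(p0=3, p1=5, p2=1, p3=6, p4=15, p5=4, p6=0, p7=9)

step 1: fire T4:  (p0=1, p1=2, p2=2, p3=3, p4=3, p5=1, p6=2, p7=4) → (p0=1, p1=2, p2=4, p3=3, p4=6, p5=1, p6=1, p7=4)
step 2: fire T5:  (p0=1, p1=2, p2=4, p3=3, p4=6, p5=1, p6=1, p7=4) → (p0=4, p1=2, p2=1, p3=5, p4=6, p5=1, p6=3, p7=3)
step 3: fire T1:  (p0=4, p1=2, p2=1, p3=5, p4=6, p5=1, p6=3, p7=3) → (p0=4, p1=4, p2=1, p3=5, p4=7, p5=1, p6=2, p7=4)
step 4: fire T0:  (p0=4, p1=4, p2=1, p3=5, p4=7, p5=1, p6=2, p7=4) → (p0=5, p1=1, p2=1, p3=5, p4=10, p5=1, p6=2, p7=7)
step 5: fire T4:  (p0=5, p1=1, p2=1, p3=5, p4=10, p5=1, p6=2, p7=7) → (p0=5, p1=1, p2=3, p3=5, p4=13, p5=1, p6=1, p7=7)
step 6: fire T2:  (p0=5, p1=1, p2=3, p3=5, p4=13, p5=1, p6=1, p7=7) → (p0=3, p1=1, p2=1, p3=6, p4=13, p5=4, p6=2, p7=7)
step 7: fire T1:  (p0=3, p1=1, p2=1, p3=6, p4=13, p5=4, p6=2, p7=7) → (p0=3, p1=3, p2=1, p3=6, p4=14, p5=4, p6=1, p7=8)
step 8: fire T1:  (p0=3, p1=3, p2=1, p3=6, p4=14, p5=4, p6=1, p7=8) → (p0=3, p1=5, p2=1, p3=6, p4=15, p5=4, p6=0, p7=9)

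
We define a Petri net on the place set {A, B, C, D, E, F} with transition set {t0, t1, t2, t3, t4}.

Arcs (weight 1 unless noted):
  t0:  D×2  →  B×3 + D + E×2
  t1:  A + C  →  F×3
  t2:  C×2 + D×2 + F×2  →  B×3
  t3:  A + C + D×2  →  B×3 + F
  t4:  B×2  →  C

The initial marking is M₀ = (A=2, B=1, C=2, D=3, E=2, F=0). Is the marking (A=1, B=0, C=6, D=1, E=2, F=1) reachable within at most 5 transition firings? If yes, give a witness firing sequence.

NO — not reachable within 5 firings

depth 0: 1 marking
depth 1: 4 markings reached so far
depth 2: 11 markings reached so far
depth 3: 20 markings reached so far
depth 4: 29 markings reached so far
depth 5: 36 markings reached so far
target is not among the 36 markings reachable within 5 steps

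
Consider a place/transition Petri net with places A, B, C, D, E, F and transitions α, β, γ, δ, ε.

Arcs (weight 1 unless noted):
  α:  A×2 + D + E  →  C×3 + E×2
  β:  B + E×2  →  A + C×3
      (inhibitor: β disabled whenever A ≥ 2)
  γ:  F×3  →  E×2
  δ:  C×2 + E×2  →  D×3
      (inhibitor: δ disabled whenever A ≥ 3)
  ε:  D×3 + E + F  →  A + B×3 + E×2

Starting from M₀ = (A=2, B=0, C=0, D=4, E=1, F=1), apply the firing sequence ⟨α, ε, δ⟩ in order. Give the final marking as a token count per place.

step 1: fire α:  (A=2, B=0, C=0, D=4, E=1, F=1) → (A=0, B=0, C=3, D=3, E=2, F=1)
step 2: fire ε:  (A=0, B=0, C=3, D=3, E=2, F=1) → (A=1, B=3, C=3, D=0, E=3, F=0)
step 3: fire δ:  (A=1, B=3, C=3, D=0, E=3, F=0) → (A=1, B=3, C=1, D=3, E=1, F=0)

(A=1, B=3, C=1, D=3, E=1, F=0)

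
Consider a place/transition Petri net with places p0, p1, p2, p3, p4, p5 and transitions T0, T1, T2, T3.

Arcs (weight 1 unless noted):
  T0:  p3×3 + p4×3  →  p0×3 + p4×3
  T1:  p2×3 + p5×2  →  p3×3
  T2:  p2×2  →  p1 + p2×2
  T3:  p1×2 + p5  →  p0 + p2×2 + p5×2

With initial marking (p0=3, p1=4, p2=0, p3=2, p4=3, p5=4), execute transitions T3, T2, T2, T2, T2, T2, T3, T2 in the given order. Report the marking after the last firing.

(p0=5, p1=6, p2=4, p3=2, p4=3, p5=6)

step 1: fire T3:  (p0=3, p1=4, p2=0, p3=2, p4=3, p5=4) → (p0=4, p1=2, p2=2, p3=2, p4=3, p5=5)
step 2: fire T2:  (p0=4, p1=2, p2=2, p3=2, p4=3, p5=5) → (p0=4, p1=3, p2=2, p3=2, p4=3, p5=5)
step 3: fire T2:  (p0=4, p1=3, p2=2, p3=2, p4=3, p5=5) → (p0=4, p1=4, p2=2, p3=2, p4=3, p5=5)
step 4: fire T2:  (p0=4, p1=4, p2=2, p3=2, p4=3, p5=5) → (p0=4, p1=5, p2=2, p3=2, p4=3, p5=5)
step 5: fire T2:  (p0=4, p1=5, p2=2, p3=2, p4=3, p5=5) → (p0=4, p1=6, p2=2, p3=2, p4=3, p5=5)
step 6: fire T2:  (p0=4, p1=6, p2=2, p3=2, p4=3, p5=5) → (p0=4, p1=7, p2=2, p3=2, p4=3, p5=5)
step 7: fire T3:  (p0=4, p1=7, p2=2, p3=2, p4=3, p5=5) → (p0=5, p1=5, p2=4, p3=2, p4=3, p5=6)
step 8: fire T2:  (p0=5, p1=5, p2=4, p3=2, p4=3, p5=6) → (p0=5, p1=6, p2=4, p3=2, p4=3, p5=6)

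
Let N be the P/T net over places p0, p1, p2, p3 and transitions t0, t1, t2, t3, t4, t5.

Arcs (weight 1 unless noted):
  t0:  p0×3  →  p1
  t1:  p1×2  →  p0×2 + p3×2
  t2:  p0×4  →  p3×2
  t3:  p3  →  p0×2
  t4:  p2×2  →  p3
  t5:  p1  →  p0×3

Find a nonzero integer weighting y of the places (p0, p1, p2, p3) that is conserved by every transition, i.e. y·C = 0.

Incidence matrix C (rows=places, cols=transitions):
       t0   t1   t2   t3   t4   t5
   p0  -3    2   -4    2    0    3
   p1   1   -2    0    0    0   -1
   p2   0    0    0    0   -2    0
   p3   0    2    2   -1    1    0

Candidate y = [1, 3, 1, 2]; check y·C column-wise:
  col t0: 1·-3 + 3·1 + 1·0 + 2·0 = 0
  col t1: 1·2 + 3·-2 + 1·0 + 2·2 = 0
  col t2: 1·-4 + 3·0 + 1·0 + 2·2 = 0
  col t3: 1·2 + 3·0 + 1·0 + 2·-1 = 0
  col t4: 1·0 + 3·0 + 1·-2 + 2·1 = 0
  col t5: 1·3 + 3·-1 + 1·0 + 2·0 = 0

y = (p0:1, p1:3, p2:1, p3:2)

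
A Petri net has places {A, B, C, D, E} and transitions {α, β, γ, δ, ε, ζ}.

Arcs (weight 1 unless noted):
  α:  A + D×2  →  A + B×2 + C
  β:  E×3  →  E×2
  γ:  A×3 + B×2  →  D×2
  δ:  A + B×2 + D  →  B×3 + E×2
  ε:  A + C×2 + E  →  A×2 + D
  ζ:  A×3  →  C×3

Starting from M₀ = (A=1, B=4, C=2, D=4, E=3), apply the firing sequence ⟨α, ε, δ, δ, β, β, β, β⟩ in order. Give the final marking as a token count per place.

(A=0, B=8, C=1, D=1, E=2)

step 1: fire α:  (A=1, B=4, C=2, D=4, E=3) → (A=1, B=6, C=3, D=2, E=3)
step 2: fire ε:  (A=1, B=6, C=3, D=2, E=3) → (A=2, B=6, C=1, D=3, E=2)
step 3: fire δ:  (A=2, B=6, C=1, D=3, E=2) → (A=1, B=7, C=1, D=2, E=4)
step 4: fire δ:  (A=1, B=7, C=1, D=2, E=4) → (A=0, B=8, C=1, D=1, E=6)
step 5: fire β:  (A=0, B=8, C=1, D=1, E=6) → (A=0, B=8, C=1, D=1, E=5)
step 6: fire β:  (A=0, B=8, C=1, D=1, E=5) → (A=0, B=8, C=1, D=1, E=4)
step 7: fire β:  (A=0, B=8, C=1, D=1, E=4) → (A=0, B=8, C=1, D=1, E=3)
step 8: fire β:  (A=0, B=8, C=1, D=1, E=3) → (A=0, B=8, C=1, D=1, E=2)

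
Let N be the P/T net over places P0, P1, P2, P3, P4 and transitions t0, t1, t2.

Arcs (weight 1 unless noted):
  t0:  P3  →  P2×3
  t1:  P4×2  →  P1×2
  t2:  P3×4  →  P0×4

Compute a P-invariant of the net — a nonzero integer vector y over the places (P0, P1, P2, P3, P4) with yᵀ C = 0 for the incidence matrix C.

Incidence matrix C (rows=places, cols=transitions):
       t0   t1   t2
   P0   0    0    4
   P1   0    2    0
   P2   3    0    0
   P3  -1    0   -4
   P4   0   -2    0

Candidate y = [3, 0, 1, 3, 0]; check y·C column-wise:
  col t0: 3·0 + 1·3 + 3·-1 = 0
  col t1: 3·0 + 0·2 + 1·0 + 3·0 + 0·-2 = 0
  col t2: 3·4 + 1·0 + 3·-4 = 0

y = (P0:3, P1:0, P2:1, P3:3, P4:0)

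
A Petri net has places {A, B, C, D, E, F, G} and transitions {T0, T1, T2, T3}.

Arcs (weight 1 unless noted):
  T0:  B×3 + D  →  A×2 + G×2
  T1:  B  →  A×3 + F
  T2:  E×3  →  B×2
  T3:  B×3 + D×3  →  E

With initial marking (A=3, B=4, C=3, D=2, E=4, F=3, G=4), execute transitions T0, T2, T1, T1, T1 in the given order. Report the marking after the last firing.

(A=14, B=0, C=3, D=1, E=1, F=6, G=6)

step 1: fire T0:  (A=3, B=4, C=3, D=2, E=4, F=3, G=4) → (A=5, B=1, C=3, D=1, E=4, F=3, G=6)
step 2: fire T2:  (A=5, B=1, C=3, D=1, E=4, F=3, G=6) → (A=5, B=3, C=3, D=1, E=1, F=3, G=6)
step 3: fire T1:  (A=5, B=3, C=3, D=1, E=1, F=3, G=6) → (A=8, B=2, C=3, D=1, E=1, F=4, G=6)
step 4: fire T1:  (A=8, B=2, C=3, D=1, E=1, F=4, G=6) → (A=11, B=1, C=3, D=1, E=1, F=5, G=6)
step 5: fire T1:  (A=11, B=1, C=3, D=1, E=1, F=5, G=6) → (A=14, B=0, C=3, D=1, E=1, F=6, G=6)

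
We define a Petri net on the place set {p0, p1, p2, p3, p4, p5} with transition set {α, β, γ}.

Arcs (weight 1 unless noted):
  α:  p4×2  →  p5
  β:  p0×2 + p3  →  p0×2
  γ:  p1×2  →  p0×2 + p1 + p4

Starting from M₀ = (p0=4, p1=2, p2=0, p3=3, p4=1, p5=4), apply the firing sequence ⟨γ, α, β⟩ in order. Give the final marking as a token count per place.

step 1: fire γ:  (p0=4, p1=2, p2=0, p3=3, p4=1, p5=4) → (p0=6, p1=1, p2=0, p3=3, p4=2, p5=4)
step 2: fire α:  (p0=6, p1=1, p2=0, p3=3, p4=2, p5=4) → (p0=6, p1=1, p2=0, p3=3, p4=0, p5=5)
step 3: fire β:  (p0=6, p1=1, p2=0, p3=3, p4=0, p5=5) → (p0=6, p1=1, p2=0, p3=2, p4=0, p5=5)

(p0=6, p1=1, p2=0, p3=2, p4=0, p5=5)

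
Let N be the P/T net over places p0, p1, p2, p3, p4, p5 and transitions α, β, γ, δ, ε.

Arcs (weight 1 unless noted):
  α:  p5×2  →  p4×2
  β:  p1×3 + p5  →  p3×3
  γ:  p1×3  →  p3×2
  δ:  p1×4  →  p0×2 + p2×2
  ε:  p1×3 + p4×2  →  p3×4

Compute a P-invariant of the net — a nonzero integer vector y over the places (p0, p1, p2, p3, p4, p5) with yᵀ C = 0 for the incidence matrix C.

Incidence matrix C (rows=places, cols=transitions):
        α    β    γ    δ    ε
   p0   0    0    0    2    0
   p1   0   -3   -3   -4   -3
   p2   0    0    0    2    0
   p3   0    3    2    0    4
   p4   2    0    0    0   -2
   p5  -2   -1    0    0    0

Candidate y = [1, 0, -1, 0, 0, 0]; check y·C column-wise:
  col α: 1·0 + -1·0 + 0·2 + 0·-2 = 0
  col β: 1·0 + 0·-3 + -1·0 + 0·3 + 0·-1 = 0
  col γ: 1·0 + 0·-3 + -1·0 + 0·2 = 0
  col δ: 1·2 + 0·-4 + -1·2 = 0
  col ε: 1·0 + 0·-3 + -1·0 + 0·4 + 0·-2 = 0

y = (p0:1, p1:0, p2:-1, p3:0, p4:0, p5:0)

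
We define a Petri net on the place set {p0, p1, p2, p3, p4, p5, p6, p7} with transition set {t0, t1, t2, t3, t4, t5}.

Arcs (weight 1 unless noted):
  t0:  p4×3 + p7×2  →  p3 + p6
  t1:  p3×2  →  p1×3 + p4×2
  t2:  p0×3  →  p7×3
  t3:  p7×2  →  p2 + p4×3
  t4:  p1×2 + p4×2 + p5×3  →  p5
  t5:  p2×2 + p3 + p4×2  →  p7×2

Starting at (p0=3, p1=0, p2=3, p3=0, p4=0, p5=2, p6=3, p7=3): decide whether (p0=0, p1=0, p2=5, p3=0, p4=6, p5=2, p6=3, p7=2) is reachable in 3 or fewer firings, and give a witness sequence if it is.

step 1: fire t2:  (p0=3, p1=0, p2=3, p3=0, p4=0, p5=2, p6=3, p7=3) → (p0=0, p1=0, p2=3, p3=0, p4=0, p5=2, p6=3, p7=6)
step 2: fire t3:  (p0=0, p1=0, p2=3, p3=0, p4=0, p5=2, p6=3, p7=6) → (p0=0, p1=0, p2=4, p3=0, p4=3, p5=2, p6=3, p7=4)
step 3: fire t3:  (p0=0, p1=0, p2=4, p3=0, p4=3, p5=2, p6=3, p7=4) → (p0=0, p1=0, p2=5, p3=0, p4=6, p5=2, p6=3, p7=2)

YES — reachable via ⟨t2, t3, t3⟩ (3 firings)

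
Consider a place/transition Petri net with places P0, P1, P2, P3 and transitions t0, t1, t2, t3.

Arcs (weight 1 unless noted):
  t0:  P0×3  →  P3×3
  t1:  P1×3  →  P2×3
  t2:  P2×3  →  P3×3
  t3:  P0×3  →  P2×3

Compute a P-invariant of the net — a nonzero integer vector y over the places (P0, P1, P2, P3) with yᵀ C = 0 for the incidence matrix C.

y = (P0:1, P1:1, P2:1, P3:1)

Incidence matrix C (rows=places, cols=transitions):
       t0   t1   t2   t3
   P0  -3    0    0   -3
   P1   0   -3    0    0
   P2   0    3   -3    3
   P3   3    0    3    0

Candidate y = [1, 1, 1, 1]; check y·C column-wise:
  col t0: 1·-3 + 1·0 + 1·0 + 1·3 = 0
  col t1: 1·0 + 1·-3 + 1·3 + 1·0 = 0
  col t2: 1·0 + 1·0 + 1·-3 + 1·3 = 0
  col t3: 1·-3 + 1·0 + 1·3 + 1·0 = 0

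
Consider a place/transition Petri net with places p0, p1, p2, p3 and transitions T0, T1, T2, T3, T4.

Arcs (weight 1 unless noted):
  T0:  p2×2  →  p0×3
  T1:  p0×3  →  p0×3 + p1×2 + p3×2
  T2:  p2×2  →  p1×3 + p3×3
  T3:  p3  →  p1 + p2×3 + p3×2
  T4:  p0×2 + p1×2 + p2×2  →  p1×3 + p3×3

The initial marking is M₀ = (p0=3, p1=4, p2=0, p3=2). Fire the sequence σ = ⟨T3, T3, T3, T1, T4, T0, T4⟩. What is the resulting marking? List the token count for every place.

step 1: fire T3:  (p0=3, p1=4, p2=0, p3=2) → (p0=3, p1=5, p2=3, p3=3)
step 2: fire T3:  (p0=3, p1=5, p2=3, p3=3) → (p0=3, p1=6, p2=6, p3=4)
step 3: fire T3:  (p0=3, p1=6, p2=6, p3=4) → (p0=3, p1=7, p2=9, p3=5)
step 4: fire T1:  (p0=3, p1=7, p2=9, p3=5) → (p0=3, p1=9, p2=9, p3=7)
step 5: fire T4:  (p0=3, p1=9, p2=9, p3=7) → (p0=1, p1=10, p2=7, p3=10)
step 6: fire T0:  (p0=1, p1=10, p2=7, p3=10) → (p0=4, p1=10, p2=5, p3=10)
step 7: fire T4:  (p0=4, p1=10, p2=5, p3=10) → (p0=2, p1=11, p2=3, p3=13)

(p0=2, p1=11, p2=3, p3=13)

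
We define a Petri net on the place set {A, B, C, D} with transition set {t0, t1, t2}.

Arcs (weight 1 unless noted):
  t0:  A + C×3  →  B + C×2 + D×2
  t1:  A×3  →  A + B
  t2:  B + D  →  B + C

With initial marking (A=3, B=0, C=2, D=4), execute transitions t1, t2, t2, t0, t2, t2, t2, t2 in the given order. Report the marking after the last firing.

step 1: fire t1:  (A=3, B=0, C=2, D=4) → (A=1, B=1, C=2, D=4)
step 2: fire t2:  (A=1, B=1, C=2, D=4) → (A=1, B=1, C=3, D=3)
step 3: fire t2:  (A=1, B=1, C=3, D=3) → (A=1, B=1, C=4, D=2)
step 4: fire t0:  (A=1, B=1, C=4, D=2) → (A=0, B=2, C=3, D=4)
step 5: fire t2:  (A=0, B=2, C=3, D=4) → (A=0, B=2, C=4, D=3)
step 6: fire t2:  (A=0, B=2, C=4, D=3) → (A=0, B=2, C=5, D=2)
step 7: fire t2:  (A=0, B=2, C=5, D=2) → (A=0, B=2, C=6, D=1)
step 8: fire t2:  (A=0, B=2, C=6, D=1) → (A=0, B=2, C=7, D=0)

(A=0, B=2, C=7, D=0)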